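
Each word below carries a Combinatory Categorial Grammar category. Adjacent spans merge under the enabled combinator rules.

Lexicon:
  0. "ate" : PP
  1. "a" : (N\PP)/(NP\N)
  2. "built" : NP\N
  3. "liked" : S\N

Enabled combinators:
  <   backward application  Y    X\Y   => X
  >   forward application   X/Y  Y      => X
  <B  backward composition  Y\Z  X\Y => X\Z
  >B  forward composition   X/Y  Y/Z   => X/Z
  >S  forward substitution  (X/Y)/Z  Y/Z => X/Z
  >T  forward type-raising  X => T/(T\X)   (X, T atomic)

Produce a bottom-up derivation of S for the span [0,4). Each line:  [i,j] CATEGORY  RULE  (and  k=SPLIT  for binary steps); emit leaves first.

[0,1] PP  lex  "ate"
[0,1] N/(N\PP)  >T
[1,2] (N\PP)/(NP\N)  lex  "a"
[2,3] NP\N  lex  "built"
[1,3] N\PP  >  k=2
[0,3] N  >  k=1
[3,4] S\N  lex  "liked"
[0,4] S  <  k=3

[0,4] S   <
  [0,3] N   >
    [0,1] N/(N\PP)   >T
      [0,1] "ate" : PP
    [1,3] N\PP   >
      [1,2] "a" : (N\PP)/(NP\N)
      [2,3] "built" : NP\N
  [3,4] "liked" : S\N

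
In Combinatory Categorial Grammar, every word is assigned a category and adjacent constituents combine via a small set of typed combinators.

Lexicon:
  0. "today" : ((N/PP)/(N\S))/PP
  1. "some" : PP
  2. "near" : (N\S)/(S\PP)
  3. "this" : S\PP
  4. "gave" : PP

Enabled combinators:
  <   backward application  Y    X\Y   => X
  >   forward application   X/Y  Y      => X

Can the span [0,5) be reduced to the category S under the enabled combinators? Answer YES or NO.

NO

((N/PP)/(N\S))/PP PP (N\S)/(S\PP) S\PP PP
CKY chart[0,5] = {N}; S ∉ chart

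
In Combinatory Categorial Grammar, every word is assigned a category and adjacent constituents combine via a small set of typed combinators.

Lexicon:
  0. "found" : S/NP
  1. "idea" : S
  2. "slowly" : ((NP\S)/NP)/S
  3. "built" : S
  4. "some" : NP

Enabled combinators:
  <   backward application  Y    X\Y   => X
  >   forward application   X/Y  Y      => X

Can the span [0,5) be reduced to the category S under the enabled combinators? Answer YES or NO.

[0,5] S   >
  [0,1] "found" : S/NP
  [1,5] NP   <
    [1,2] "idea" : S
    [2,5] NP\S   >
      [2,4] (NP\S)/NP   >
        [2,3] "slowly" : ((NP\S)/NP)/S
        [3,4] "built" : S
      [4,5] "some" : NP

YES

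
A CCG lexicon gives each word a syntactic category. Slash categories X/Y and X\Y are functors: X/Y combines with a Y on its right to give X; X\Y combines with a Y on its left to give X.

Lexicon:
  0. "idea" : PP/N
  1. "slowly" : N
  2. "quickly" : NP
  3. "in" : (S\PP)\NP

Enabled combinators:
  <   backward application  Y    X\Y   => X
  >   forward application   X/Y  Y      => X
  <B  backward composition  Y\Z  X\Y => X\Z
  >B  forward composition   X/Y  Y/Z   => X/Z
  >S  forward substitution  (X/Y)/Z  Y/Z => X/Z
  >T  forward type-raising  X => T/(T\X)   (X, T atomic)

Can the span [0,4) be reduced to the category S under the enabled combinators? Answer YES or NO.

YES

[0,4] S   <
  [0,2] PP   >
    [0,1] "idea" : PP/N
    [1,2] "slowly" : N
  [2,4] S\PP   <
    [2,3] "quickly" : NP
    [3,4] "in" : (S\PP)\NP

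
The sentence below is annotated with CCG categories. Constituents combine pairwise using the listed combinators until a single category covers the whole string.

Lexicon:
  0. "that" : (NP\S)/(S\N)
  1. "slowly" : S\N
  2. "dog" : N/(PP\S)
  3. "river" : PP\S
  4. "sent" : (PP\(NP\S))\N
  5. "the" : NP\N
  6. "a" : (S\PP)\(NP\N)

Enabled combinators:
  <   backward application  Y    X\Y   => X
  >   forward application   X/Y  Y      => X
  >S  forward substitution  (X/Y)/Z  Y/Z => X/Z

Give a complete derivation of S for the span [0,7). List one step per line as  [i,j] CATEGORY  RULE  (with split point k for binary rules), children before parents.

[0,7] S   <
  [0,5] PP   <
    [0,2] NP\S   >
      [0,1] "that" : (NP\S)/(S\N)
      [1,2] "slowly" : S\N
    [2,5] PP\(NP\S)   <
      [2,4] N   >
        [2,3] "dog" : N/(PP\S)
        [3,4] "river" : PP\S
      [4,5] "sent" : (PP\(NP\S))\N
  [5,7] S\PP   <
    [5,6] "the" : NP\N
    [6,7] "a" : (S\PP)\(NP\N)

[0,1] (NP\S)/(S\N)  lex  "that"
[1,2] S\N  lex  "slowly"
[0,2] NP\S  >  k=1
[2,3] N/(PP\S)  lex  "dog"
[3,4] PP\S  lex  "river"
[2,4] N  >  k=3
[4,5] (PP\(NP\S))\N  lex  "sent"
[2,5] PP\(NP\S)  <  k=4
[0,5] PP  <  k=2
[5,6] NP\N  lex  "the"
[6,7] (S\PP)\(NP\N)  lex  "a"
[5,7] S\PP  <  k=6
[0,7] S  <  k=5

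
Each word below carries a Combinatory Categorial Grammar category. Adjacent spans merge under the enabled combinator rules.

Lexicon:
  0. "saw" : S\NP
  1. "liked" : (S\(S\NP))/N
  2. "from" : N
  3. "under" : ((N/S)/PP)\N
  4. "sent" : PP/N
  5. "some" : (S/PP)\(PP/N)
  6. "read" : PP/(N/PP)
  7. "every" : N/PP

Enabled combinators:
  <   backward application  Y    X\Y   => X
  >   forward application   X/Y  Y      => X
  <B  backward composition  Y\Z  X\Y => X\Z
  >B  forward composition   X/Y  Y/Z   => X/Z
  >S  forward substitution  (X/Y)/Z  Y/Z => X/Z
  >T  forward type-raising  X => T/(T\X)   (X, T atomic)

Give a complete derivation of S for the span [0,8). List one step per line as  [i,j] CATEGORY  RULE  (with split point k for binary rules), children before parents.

[0,8] S   <
  [0,1] "saw" : S\NP
  [1,8] S\(S\NP)   >
    [1,2] "liked" : (S\(S\NP))/N
    [2,8] N   >
      [2,6] N/PP   >S
        [2,4] (N/S)/PP   <
          [2,3] "from" : N
          [3,4] "under" : ((N/S)/PP)\N
        [4,6] S/PP   <
          [4,5] "sent" : PP/N
          [5,6] "some" : (S/PP)\(PP/N)
      [6,8] PP   >
        [6,7] "read" : PP/(N/PP)
        [7,8] "every" : N/PP

[0,1] S\NP  lex  "saw"
[1,2] (S\(S\NP))/N  lex  "liked"
[2,3] N  lex  "from"
[3,4] ((N/S)/PP)\N  lex  "under"
[2,4] (N/S)/PP  <  k=3
[4,5] PP/N  lex  "sent"
[5,6] (S/PP)\(PP/N)  lex  "some"
[4,6] S/PP  <  k=5
[2,6] N/PP  >S  k=4
[6,7] PP/(N/PP)  lex  "read"
[7,8] N/PP  lex  "every"
[6,8] PP  >  k=7
[2,8] N  >  k=6
[1,8] S\(S\NP)  >  k=2
[0,8] S  <  k=1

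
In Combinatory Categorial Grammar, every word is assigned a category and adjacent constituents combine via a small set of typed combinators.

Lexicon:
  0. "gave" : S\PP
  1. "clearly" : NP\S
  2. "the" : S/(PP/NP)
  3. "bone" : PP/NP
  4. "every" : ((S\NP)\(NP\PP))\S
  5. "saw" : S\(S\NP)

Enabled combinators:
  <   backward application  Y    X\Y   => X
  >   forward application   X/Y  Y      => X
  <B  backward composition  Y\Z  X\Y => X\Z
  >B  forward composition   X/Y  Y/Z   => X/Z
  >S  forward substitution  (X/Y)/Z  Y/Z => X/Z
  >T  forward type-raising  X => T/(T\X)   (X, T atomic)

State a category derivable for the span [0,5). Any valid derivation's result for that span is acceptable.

[0,6] S   <
  [0,5] S\NP   <
    [0,2] NP\PP   <B
      [0,1] "gave" : S\PP
      [1,2] "clearly" : NP\S
    [2,5] (S\NP)\(NP\PP)   <
      [2,4] S   >
        [2,3] "the" : S/(PP/NP)
        [3,4] "bone" : PP/NP
      [4,5] "every" : ((S\NP)\(NP\PP))\S
  [5,6] "saw" : S\(S\NP)

S\NP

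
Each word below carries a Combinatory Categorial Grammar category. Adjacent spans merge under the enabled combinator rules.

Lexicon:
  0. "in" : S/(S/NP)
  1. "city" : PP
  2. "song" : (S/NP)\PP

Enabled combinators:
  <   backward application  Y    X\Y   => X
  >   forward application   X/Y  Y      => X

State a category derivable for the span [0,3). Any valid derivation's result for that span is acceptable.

[0,3] S   >
  [0,1] "in" : S/(S/NP)
  [1,3] S/NP   <
    [1,2] "city" : PP
    [2,3] "song" : (S/NP)\PP

S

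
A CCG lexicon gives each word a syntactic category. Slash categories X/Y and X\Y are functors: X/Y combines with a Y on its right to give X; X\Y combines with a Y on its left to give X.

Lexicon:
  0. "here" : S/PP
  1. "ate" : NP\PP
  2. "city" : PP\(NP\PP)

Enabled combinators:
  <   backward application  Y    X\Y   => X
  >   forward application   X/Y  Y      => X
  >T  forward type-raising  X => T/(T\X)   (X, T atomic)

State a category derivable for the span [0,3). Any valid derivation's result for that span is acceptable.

[0,3] S   >
  [0,1] "here" : S/PP
  [1,3] PP   <
    [1,2] "ate" : NP\PP
    [2,3] "city" : PP\(NP\PP)

S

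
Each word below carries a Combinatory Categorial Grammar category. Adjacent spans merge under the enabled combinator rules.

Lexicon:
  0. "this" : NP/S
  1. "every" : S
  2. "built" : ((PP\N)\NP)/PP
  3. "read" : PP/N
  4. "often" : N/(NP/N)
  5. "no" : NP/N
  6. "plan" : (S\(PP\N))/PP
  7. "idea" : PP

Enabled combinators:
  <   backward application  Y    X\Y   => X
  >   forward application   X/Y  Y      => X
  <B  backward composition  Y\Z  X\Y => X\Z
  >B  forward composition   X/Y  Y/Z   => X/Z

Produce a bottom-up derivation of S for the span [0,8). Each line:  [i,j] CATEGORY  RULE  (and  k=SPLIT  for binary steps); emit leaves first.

[0,1] NP/S  lex  "this"
[1,2] S  lex  "every"
[0,2] NP  >  k=1
[2,3] ((PP\N)\NP)/PP  lex  "built"
[3,4] PP/N  lex  "read"
[4,5] N/(NP/N)  lex  "often"
[5,6] NP/N  lex  "no"
[4,6] N  >  k=5
[3,6] PP  >  k=4
[2,6] (PP\N)\NP  >  k=3
[0,6] PP\N  <  k=2
[6,7] (S\(PP\N))/PP  lex  "plan"
[7,8] PP  lex  "idea"
[6,8] S\(PP\N)  >  k=7
[0,8] S  <  k=6

[0,8] S   <
  [0,6] PP\N   <
    [0,2] NP   >
      [0,1] "this" : NP/S
      [1,2] "every" : S
    [2,6] (PP\N)\NP   >
      [2,3] "built" : ((PP\N)\NP)/PP
      [3,6] PP   >
        [3,4] "read" : PP/N
        [4,6] N   >
          [4,5] "often" : N/(NP/N)
          [5,6] "no" : NP/N
  [6,8] S\(PP\N)   >
    [6,7] "plan" : (S\(PP\N))/PP
    [7,8] "idea" : PP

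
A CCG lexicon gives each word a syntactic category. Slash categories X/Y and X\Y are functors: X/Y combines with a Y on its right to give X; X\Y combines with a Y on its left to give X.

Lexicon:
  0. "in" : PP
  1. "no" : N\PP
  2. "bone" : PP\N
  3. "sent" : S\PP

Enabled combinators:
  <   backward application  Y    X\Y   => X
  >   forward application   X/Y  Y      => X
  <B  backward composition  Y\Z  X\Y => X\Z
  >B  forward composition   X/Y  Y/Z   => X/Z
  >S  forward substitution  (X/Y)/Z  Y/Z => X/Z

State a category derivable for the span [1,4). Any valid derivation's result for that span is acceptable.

S\PP

[0,4] S   <
  [0,1] "in" : PP
  [1,4] S\PP   <B
    [1,2] "no" : N\PP
    [2,4] S\N   <B
      [2,3] "bone" : PP\N
      [3,4] "sent" : S\PP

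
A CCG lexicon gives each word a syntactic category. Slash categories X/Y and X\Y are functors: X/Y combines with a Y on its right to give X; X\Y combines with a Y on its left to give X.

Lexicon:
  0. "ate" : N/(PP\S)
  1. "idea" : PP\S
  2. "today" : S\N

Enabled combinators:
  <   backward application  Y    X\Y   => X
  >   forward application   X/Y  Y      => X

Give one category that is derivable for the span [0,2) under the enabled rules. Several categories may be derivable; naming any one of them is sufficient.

N

[0,3] S   <
  [0,2] N   >
    [0,1] "ate" : N/(PP\S)
    [1,2] "idea" : PP\S
  [2,3] "today" : S\N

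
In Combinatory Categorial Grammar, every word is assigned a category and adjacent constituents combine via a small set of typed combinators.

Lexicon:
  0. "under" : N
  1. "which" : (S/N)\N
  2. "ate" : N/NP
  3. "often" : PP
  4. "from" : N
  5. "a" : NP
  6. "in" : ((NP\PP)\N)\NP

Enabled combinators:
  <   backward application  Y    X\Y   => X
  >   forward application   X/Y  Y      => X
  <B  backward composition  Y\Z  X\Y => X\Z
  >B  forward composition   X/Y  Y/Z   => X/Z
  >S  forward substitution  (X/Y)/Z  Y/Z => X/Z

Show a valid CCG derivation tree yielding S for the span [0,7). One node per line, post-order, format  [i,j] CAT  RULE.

[0,1] N  lex  "under"
[1,2] (S/N)\N  lex  "which"
[0,2] S/N  <  k=1
[2,3] N/NP  lex  "ate"
[3,4] PP  lex  "often"
[4,5] N  lex  "from"
[5,6] NP  lex  "a"
[6,7] ((NP\PP)\N)\NP  lex  "in"
[5,7] (NP\PP)\N  <  k=6
[4,7] NP\PP  <  k=5
[3,7] NP  <  k=4
[2,7] N  >  k=3
[0,7] S  >  k=2

[0,7] S   >
  [0,2] S/N   <
    [0,1] "under" : N
    [1,2] "which" : (S/N)\N
  [2,7] N   >
    [2,3] "ate" : N/NP
    [3,7] NP   <
      [3,4] "often" : PP
      [4,7] NP\PP   <
        [4,5] "from" : N
        [5,7] (NP\PP)\N   <
          [5,6] "a" : NP
          [6,7] "in" : ((NP\PP)\N)\NP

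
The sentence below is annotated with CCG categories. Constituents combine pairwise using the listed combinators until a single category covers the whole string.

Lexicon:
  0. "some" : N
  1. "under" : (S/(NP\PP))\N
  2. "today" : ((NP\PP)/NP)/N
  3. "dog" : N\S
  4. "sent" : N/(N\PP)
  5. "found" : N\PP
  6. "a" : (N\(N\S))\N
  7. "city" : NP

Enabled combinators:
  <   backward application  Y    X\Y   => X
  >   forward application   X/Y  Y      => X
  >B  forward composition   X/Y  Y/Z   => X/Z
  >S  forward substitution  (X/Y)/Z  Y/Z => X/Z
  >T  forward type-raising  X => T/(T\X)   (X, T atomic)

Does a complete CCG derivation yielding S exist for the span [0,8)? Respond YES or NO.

[0,8] S   >
  [0,2] S/(NP\PP)   <
    [0,1] "some" : N
    [1,2] "under" : (S/(NP\PP))\N
  [2,8] NP\PP   >
    [2,7] (NP\PP)/NP   >
      [2,3] "today" : ((NP\PP)/NP)/N
      [3,7] N   <
        [3,4] "dog" : N\S
        [4,7] N\(N\S)   <
          [4,6] N   >
            [4,5] "sent" : N/(N\PP)
            [5,6] "found" : N\PP
          [6,7] "a" : (N\(N\S))\N
    [7,8] "city" : NP

YES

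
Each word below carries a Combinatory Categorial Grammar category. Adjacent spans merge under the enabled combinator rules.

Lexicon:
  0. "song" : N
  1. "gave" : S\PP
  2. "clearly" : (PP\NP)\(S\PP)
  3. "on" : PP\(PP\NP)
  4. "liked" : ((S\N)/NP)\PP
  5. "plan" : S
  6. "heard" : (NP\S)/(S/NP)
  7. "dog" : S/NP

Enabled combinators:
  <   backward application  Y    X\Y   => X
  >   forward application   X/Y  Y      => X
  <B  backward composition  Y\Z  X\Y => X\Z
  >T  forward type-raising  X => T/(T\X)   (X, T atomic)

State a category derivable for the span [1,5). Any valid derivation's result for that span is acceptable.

[0,8] S   <
  [0,1] "song" : N
  [1,8] S\N   >
    [1,5] (S\N)/NP   <
      [1,4] PP   <
        [1,3] PP\NP   <
          [1,2] "gave" : S\PP
          [2,3] "clearly" : (PP\NP)\(S\PP)
        [3,4] "on" : PP\(PP\NP)
      [4,5] "liked" : ((S\N)/NP)\PP
    [5,8] NP   >
      [5,6] NP/(NP\S)   >T
        [5,6] "plan" : S
      [6,8] NP\S   >
        [6,7] "heard" : (NP\S)/(S/NP)
        [7,8] "dog" : S/NP

(S\N)/NP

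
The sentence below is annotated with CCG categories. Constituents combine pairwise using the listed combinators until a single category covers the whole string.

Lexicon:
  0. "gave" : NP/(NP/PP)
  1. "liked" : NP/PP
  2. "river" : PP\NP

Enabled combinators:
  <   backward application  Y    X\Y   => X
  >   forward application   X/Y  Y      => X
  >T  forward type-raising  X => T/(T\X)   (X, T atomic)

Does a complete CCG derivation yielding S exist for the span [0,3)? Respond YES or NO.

NO

NP/(NP/PP) NP/PP PP\NP
CKY chart[0,3] = {N/(N\PP), NP/(NP\PP), PP, PP/(PP\PP), S/(S\PP)}; S ∉ chart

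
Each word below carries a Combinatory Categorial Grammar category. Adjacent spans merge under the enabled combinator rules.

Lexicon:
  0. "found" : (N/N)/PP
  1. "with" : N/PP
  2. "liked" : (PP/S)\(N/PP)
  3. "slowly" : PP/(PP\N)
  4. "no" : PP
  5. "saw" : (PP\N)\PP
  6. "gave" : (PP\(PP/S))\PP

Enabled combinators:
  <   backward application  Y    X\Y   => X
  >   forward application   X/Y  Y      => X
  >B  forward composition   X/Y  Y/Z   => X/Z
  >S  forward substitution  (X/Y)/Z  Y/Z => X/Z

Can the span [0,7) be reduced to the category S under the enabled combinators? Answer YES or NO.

(N/N)/PP N/PP (PP/S)\(N/PP) PP/(PP\N) PP (PP\N)\PP (PP\(PP/S))\PP
CKY chart[0,7] = {N/N, PP}; S ∉ chart

NO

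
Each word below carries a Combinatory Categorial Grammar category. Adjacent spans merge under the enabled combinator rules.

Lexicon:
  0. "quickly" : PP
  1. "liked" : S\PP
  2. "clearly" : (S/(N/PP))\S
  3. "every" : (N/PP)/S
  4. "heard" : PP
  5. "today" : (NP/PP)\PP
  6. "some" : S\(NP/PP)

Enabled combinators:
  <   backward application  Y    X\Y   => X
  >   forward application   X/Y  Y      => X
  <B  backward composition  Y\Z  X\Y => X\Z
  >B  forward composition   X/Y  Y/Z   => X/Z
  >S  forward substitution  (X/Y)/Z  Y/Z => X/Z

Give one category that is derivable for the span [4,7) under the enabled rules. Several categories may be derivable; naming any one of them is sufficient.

S

[0,7] S   >
  [0,3] S/(N/PP)   <
    [0,2] S   <
      [0,1] "quickly" : PP
      [1,2] "liked" : S\PP
    [2,3] "clearly" : (S/(N/PP))\S
  [3,7] N/PP   >
    [3,4] "every" : (N/PP)/S
    [4,7] S   <
      [4,5] "heard" : PP
      [5,7] S\PP   <B
        [5,6] "today" : (NP/PP)\PP
        [6,7] "some" : S\(NP/PP)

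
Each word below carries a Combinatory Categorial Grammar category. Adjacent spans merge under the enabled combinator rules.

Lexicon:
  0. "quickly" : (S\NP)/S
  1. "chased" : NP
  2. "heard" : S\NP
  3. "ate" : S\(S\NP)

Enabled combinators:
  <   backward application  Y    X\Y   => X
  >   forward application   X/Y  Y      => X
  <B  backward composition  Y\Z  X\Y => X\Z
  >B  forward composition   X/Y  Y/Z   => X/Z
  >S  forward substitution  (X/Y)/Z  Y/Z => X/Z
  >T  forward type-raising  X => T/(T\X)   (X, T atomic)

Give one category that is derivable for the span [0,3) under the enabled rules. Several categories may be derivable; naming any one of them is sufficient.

[0,4] S   <
  [0,3] S\NP   >
    [0,1] "quickly" : (S\NP)/S
    [1,3] S   <
      [1,2] "chased" : NP
      [2,3] "heard" : S\NP
  [3,4] "ate" : S\(S\NP)

S\NP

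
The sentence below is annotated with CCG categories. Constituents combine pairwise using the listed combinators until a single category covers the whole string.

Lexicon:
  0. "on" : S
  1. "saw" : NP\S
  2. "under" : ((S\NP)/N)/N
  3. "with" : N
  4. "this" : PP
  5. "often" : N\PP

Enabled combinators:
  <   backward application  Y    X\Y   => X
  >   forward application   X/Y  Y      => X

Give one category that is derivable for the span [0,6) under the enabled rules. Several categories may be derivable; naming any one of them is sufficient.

[0,6] S   <
  [0,2] NP   <
    [0,1] "on" : S
    [1,2] "saw" : NP\S
  [2,6] S\NP   >
    [2,4] (S\NP)/N   >
      [2,3] "under" : ((S\NP)/N)/N
      [3,4] "with" : N
    [4,6] N   <
      [4,5] "this" : PP
      [5,6] "often" : N\PP

S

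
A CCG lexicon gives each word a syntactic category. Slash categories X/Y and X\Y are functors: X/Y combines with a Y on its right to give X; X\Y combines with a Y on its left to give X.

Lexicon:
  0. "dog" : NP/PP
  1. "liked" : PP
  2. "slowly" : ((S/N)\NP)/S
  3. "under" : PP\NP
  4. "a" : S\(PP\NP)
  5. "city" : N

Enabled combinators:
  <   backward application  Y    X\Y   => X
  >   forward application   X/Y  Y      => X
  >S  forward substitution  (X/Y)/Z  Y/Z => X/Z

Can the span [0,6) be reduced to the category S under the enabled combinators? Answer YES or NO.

[0,6] S   >
  [0,5] S/N   <
    [0,2] NP   >
      [0,1] "dog" : NP/PP
      [1,2] "liked" : PP
    [2,5] (S/N)\NP   >
      [2,3] "slowly" : ((S/N)\NP)/S
      [3,5] S   <
        [3,4] "under" : PP\NP
        [4,5] "a" : S\(PP\NP)
  [5,6] "city" : N

YES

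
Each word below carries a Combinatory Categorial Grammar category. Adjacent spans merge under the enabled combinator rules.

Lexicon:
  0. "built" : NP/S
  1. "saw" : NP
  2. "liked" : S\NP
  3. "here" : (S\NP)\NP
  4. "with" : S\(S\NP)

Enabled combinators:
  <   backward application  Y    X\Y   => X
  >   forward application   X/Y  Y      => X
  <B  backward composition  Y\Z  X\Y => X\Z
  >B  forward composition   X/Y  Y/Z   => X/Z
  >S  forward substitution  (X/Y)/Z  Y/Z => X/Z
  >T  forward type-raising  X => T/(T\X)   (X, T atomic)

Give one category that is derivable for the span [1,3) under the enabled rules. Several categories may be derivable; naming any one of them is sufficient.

[0,5] S   <
  [0,4] S\NP   <
    [0,3] NP   >
      [0,1] "built" : NP/S
      [1,3] S   <
        [1,2] "saw" : NP
        [2,3] "liked" : S\NP
    [3,4] "here" : (S\NP)\NP
  [4,5] "with" : S\(S\NP)

S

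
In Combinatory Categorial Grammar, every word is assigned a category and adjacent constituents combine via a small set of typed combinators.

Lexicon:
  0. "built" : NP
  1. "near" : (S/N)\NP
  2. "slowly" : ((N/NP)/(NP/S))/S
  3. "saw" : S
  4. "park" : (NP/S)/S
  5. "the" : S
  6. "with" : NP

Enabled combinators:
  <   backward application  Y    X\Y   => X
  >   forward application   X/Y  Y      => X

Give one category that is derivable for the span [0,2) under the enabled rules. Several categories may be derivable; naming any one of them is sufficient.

[0,7] S   >
  [0,2] S/N   <
    [0,1] "built" : NP
    [1,2] "near" : (S/N)\NP
  [2,7] N   >
    [2,6] N/NP   >
      [2,4] (N/NP)/(NP/S)   >
        [2,3] "slowly" : ((N/NP)/(NP/S))/S
        [3,4] "saw" : S
      [4,6] NP/S   >
        [4,5] "park" : (NP/S)/S
        [5,6] "the" : S
    [6,7] "with" : NP

S/N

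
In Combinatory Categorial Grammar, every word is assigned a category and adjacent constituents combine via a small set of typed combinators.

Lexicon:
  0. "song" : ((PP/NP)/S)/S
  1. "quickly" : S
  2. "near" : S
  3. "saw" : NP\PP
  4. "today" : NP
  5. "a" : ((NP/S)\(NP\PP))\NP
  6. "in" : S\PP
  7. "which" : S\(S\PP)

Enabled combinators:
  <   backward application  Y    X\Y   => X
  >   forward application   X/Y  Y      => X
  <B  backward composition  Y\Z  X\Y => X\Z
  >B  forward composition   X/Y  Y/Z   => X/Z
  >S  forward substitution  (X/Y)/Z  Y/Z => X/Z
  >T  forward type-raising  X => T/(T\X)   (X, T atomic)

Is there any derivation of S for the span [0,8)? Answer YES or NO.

((PP/NP)/S)/S S S NP\PP NP ((NP/S)\(NP\PP))\NP S\PP S\(S\PP)
CKY chart[0,8] = {N/(N\PP), NP/(NP\PP), PP, PP/(NP\NP), PP/(PP\PP), PP/(S\S), S/(S\PP)}; S ∉ chart

NO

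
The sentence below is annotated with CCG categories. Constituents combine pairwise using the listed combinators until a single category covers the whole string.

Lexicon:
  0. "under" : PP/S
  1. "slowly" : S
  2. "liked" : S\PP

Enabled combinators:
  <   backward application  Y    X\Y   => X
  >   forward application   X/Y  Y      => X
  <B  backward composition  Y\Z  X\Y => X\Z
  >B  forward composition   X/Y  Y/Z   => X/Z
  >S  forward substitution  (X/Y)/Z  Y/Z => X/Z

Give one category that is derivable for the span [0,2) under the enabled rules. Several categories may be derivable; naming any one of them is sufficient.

PP

[0,3] S   <
  [0,2] PP   >
    [0,1] "under" : PP/S
    [1,2] "slowly" : S
  [2,3] "liked" : S\PP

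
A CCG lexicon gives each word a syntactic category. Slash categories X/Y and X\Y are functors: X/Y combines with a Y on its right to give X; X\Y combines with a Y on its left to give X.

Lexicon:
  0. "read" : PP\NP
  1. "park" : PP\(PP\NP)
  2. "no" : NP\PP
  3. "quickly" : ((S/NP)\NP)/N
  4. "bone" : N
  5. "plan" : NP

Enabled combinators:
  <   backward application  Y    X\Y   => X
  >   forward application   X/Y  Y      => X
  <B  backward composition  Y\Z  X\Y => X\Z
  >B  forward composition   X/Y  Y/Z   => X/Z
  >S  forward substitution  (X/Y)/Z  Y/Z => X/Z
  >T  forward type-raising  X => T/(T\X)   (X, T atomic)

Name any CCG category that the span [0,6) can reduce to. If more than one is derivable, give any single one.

S

[0,6] S   >
  [0,5] S/NP   <
    [0,3] NP   <
      [0,2] PP   <
        [0,1] "read" : PP\NP
        [1,2] "park" : PP\(PP\NP)
      [2,3] "no" : NP\PP
    [3,5] (S/NP)\NP   >
      [3,4] "quickly" : ((S/NP)\NP)/N
      [4,5] "bone" : N
  [5,6] "plan" : NP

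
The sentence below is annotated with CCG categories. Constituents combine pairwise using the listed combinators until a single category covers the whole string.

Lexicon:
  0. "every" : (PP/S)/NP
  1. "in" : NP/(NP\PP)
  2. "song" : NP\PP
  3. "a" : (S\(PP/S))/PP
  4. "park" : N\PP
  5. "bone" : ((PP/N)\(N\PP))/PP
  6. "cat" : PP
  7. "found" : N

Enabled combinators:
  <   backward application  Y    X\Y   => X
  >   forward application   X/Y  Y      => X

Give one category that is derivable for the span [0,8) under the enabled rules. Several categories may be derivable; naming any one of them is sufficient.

[0,8] S   <
  [0,3] PP/S   >
    [0,1] "every" : (PP/S)/NP
    [1,3] NP   >
      [1,2] "in" : NP/(NP\PP)
      [2,3] "song" : NP\PP
  [3,8] S\(PP/S)   >
    [3,4] "a" : (S\(PP/S))/PP
    [4,8] PP   >
      [4,7] PP/N   <
        [4,5] "park" : N\PP
        [5,7] (PP/N)\(N\PP)   >
          [5,6] "bone" : ((PP/N)\(N\PP))/PP
          [6,7] "cat" : PP
      [7,8] "found" : N

S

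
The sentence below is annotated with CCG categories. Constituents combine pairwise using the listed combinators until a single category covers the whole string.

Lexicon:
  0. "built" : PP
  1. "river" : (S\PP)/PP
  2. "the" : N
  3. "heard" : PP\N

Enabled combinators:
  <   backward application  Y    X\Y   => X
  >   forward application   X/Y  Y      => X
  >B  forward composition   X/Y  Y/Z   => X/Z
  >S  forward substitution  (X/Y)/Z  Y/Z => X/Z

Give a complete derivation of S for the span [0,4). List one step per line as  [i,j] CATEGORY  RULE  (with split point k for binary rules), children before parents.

[0,1] PP  lex  "built"
[1,2] (S\PP)/PP  lex  "river"
[2,3] N  lex  "the"
[3,4] PP\N  lex  "heard"
[2,4] PP  <  k=3
[1,4] S\PP  >  k=2
[0,4] S  <  k=1

[0,4] S   <
  [0,1] "built" : PP
  [1,4] S\PP   >
    [1,2] "river" : (S\PP)/PP
    [2,4] PP   <
      [2,3] "the" : N
      [3,4] "heard" : PP\N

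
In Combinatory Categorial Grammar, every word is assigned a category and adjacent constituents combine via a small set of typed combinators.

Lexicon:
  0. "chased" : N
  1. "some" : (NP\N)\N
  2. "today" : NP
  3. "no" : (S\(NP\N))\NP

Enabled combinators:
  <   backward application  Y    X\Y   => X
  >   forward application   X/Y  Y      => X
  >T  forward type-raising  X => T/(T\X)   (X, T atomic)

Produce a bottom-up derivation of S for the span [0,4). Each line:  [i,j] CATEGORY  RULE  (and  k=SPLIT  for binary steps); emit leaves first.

[0,1] N  lex  "chased"
[1,2] (NP\N)\N  lex  "some"
[0,2] NP\N  <  k=1
[2,3] NP  lex  "today"
[3,4] (S\(NP\N))\NP  lex  "no"
[2,4] S\(NP\N)  <  k=3
[0,4] S  <  k=2

[0,4] S   <
  [0,2] NP\N   <
    [0,1] "chased" : N
    [1,2] "some" : (NP\N)\N
  [2,4] S\(NP\N)   <
    [2,3] "today" : NP
    [3,4] "no" : (S\(NP\N))\NP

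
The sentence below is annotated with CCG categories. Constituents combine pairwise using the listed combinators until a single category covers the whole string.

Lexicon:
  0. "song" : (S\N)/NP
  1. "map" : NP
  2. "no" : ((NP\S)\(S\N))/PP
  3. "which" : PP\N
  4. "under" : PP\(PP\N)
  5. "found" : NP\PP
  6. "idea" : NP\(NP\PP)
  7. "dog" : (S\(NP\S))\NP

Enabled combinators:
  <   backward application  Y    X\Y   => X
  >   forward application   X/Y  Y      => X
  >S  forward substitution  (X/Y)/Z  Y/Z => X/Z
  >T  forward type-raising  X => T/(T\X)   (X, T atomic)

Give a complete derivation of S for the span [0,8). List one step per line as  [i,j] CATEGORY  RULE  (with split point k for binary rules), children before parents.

[0,1] (S\N)/NP  lex  "song"
[1,2] NP  lex  "map"
[0,2] S\N  >  k=1
[2,3] ((NP\S)\(S\N))/PP  lex  "no"
[3,4] PP\N  lex  "which"
[4,5] PP\(PP\N)  lex  "under"
[3,5] PP  <  k=4
[2,5] (NP\S)\(S\N)  >  k=3
[0,5] NP\S  <  k=2
[5,6] NP\PP  lex  "found"
[6,7] NP\(NP\PP)  lex  "idea"
[5,7] NP  <  k=6
[7,8] (S\(NP\S))\NP  lex  "dog"
[5,8] S\(NP\S)  <  k=7
[0,8] S  <  k=5

[0,8] S   <
  [0,5] NP\S   <
    [0,2] S\N   >
      [0,1] "song" : (S\N)/NP
      [1,2] "map" : NP
    [2,5] (NP\S)\(S\N)   >
      [2,3] "no" : ((NP\S)\(S\N))/PP
      [3,5] PP   <
        [3,4] "which" : PP\N
        [4,5] "under" : PP\(PP\N)
  [5,8] S\(NP\S)   <
    [5,7] NP   <
      [5,6] "found" : NP\PP
      [6,7] "idea" : NP\(NP\PP)
    [7,8] "dog" : (S\(NP\S))\NP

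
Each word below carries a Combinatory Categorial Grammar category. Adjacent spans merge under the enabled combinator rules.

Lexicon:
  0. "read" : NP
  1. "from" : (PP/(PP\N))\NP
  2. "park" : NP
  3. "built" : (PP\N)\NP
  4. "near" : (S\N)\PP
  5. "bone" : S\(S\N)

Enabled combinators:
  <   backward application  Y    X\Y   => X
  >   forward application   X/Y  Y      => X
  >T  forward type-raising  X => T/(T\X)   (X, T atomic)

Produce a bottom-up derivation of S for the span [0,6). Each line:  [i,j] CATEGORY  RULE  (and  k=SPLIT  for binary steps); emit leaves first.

[0,1] NP  lex  "read"
[1,2] (PP/(PP\N))\NP  lex  "from"
[0,2] PP/(PP\N)  <  k=1
[2,3] NP  lex  "park"
[3,4] (PP\N)\NP  lex  "built"
[2,4] PP\N  <  k=3
[0,4] PP  >  k=2
[4,5] (S\N)\PP  lex  "near"
[0,5] S\N  <  k=4
[5,6] S\(S\N)  lex  "bone"
[0,6] S  <  k=5

[0,6] S   <
  [0,5] S\N   <
    [0,4] PP   >
      [0,2] PP/(PP\N)   <
        [0,1] "read" : NP
        [1,2] "from" : (PP/(PP\N))\NP
      [2,4] PP\N   <
        [2,3] "park" : NP
        [3,4] "built" : (PP\N)\NP
    [4,5] "near" : (S\N)\PP
  [5,6] "bone" : S\(S\N)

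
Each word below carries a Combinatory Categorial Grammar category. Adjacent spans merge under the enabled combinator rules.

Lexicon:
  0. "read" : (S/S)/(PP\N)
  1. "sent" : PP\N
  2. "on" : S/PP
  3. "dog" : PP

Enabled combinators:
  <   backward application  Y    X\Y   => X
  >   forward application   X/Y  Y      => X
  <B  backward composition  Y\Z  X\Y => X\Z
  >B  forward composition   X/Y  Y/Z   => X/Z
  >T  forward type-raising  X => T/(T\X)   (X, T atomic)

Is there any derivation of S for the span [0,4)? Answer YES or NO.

[0,4] S   >
  [0,3] S/PP   >B
    [0,2] S/S   >
      [0,1] "read" : (S/S)/(PP\N)
      [1,2] "sent" : PP\N
    [2,3] "on" : S/PP
  [3,4] "dog" : PP

YES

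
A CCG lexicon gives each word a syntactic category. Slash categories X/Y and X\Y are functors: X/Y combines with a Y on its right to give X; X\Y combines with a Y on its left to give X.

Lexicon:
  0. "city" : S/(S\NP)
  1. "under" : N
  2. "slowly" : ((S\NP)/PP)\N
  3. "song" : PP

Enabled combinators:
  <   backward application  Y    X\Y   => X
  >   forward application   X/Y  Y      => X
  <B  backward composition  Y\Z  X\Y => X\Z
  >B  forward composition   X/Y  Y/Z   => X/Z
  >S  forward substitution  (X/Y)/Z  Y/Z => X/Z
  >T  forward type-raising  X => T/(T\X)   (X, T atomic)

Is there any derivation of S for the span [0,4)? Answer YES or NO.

YES

[0,4] S   >
  [0,1] "city" : S/(S\NP)
  [1,4] S\NP   >
    [1,3] (S\NP)/PP   <
      [1,2] "under" : N
      [2,3] "slowly" : ((S\NP)/PP)\N
    [3,4] "song" : PP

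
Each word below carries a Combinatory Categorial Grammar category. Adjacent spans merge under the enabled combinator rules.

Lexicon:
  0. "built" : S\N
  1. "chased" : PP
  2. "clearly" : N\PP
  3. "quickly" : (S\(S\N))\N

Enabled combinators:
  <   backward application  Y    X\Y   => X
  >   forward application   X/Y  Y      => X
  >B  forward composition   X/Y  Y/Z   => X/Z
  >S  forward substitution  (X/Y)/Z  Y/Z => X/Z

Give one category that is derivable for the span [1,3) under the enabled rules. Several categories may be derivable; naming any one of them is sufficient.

N

[0,4] S   <
  [0,1] "built" : S\N
  [1,4] S\(S\N)   <
    [1,3] N   <
      [1,2] "chased" : PP
      [2,3] "clearly" : N\PP
    [3,4] "quickly" : (S\(S\N))\N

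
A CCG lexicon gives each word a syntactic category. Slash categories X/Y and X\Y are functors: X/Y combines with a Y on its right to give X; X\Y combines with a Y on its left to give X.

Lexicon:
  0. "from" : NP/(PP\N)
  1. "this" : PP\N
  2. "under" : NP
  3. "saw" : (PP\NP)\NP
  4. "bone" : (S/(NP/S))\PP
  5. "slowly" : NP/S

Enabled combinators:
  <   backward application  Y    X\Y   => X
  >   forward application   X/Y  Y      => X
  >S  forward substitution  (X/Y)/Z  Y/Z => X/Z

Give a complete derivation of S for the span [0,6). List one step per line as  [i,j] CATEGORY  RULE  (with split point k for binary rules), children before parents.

[0,1] NP/(PP\N)  lex  "from"
[1,2] PP\N  lex  "this"
[0,2] NP  >  k=1
[2,3] NP  lex  "under"
[3,4] (PP\NP)\NP  lex  "saw"
[2,4] PP\NP  <  k=3
[0,4] PP  <  k=2
[4,5] (S/(NP/S))\PP  lex  "bone"
[0,5] S/(NP/S)  <  k=4
[5,6] NP/S  lex  "slowly"
[0,6] S  >  k=5

[0,6] S   >
  [0,5] S/(NP/S)   <
    [0,4] PP   <
      [0,2] NP   >
        [0,1] "from" : NP/(PP\N)
        [1,2] "this" : PP\N
      [2,4] PP\NP   <
        [2,3] "under" : NP
        [3,4] "saw" : (PP\NP)\NP
    [4,5] "bone" : (S/(NP/S))\PP
  [5,6] "slowly" : NP/S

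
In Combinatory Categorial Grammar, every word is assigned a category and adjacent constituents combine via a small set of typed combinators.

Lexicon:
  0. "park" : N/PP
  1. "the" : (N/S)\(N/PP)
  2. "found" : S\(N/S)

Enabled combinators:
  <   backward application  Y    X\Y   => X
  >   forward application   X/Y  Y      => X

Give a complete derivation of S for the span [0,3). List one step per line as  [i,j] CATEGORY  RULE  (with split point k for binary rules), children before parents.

[0,3] S   <
  [0,2] N/S   <
    [0,1] "park" : N/PP
    [1,2] "the" : (N/S)\(N/PP)
  [2,3] "found" : S\(N/S)

[0,1] N/PP  lex  "park"
[1,2] (N/S)\(N/PP)  lex  "the"
[0,2] N/S  <  k=1
[2,3] S\(N/S)  lex  "found"
[0,3] S  <  k=2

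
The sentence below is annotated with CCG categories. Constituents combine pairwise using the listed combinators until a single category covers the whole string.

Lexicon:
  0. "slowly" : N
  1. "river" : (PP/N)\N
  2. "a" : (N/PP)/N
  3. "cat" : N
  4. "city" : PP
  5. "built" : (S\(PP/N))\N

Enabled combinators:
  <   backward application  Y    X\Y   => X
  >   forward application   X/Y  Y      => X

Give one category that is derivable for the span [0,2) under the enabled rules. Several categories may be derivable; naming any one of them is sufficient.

PP/N

[0,6] S   <
  [0,2] PP/N   <
    [0,1] "slowly" : N
    [1,2] "river" : (PP/N)\N
  [2,6] S\(PP/N)   <
    [2,5] N   >
      [2,4] N/PP   >
        [2,3] "a" : (N/PP)/N
        [3,4] "cat" : N
      [4,5] "city" : PP
    [5,6] "built" : (S\(PP/N))\N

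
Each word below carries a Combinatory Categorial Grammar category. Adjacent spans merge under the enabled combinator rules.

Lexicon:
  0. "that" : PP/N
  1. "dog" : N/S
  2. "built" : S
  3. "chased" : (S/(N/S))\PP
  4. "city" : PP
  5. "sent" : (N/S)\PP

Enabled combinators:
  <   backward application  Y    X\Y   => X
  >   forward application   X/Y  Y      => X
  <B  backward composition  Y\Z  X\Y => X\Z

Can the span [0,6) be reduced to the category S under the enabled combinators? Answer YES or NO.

YES

[0,6] S   >
  [0,4] S/(N/S)   <
    [0,3] PP   >
      [0,1] "that" : PP/N
      [1,3] N   >
        [1,2] "dog" : N/S
        [2,3] "built" : S
    [3,4] "chased" : (S/(N/S))\PP
  [4,6] N/S   <
    [4,5] "city" : PP
    [5,6] "sent" : (N/S)\PP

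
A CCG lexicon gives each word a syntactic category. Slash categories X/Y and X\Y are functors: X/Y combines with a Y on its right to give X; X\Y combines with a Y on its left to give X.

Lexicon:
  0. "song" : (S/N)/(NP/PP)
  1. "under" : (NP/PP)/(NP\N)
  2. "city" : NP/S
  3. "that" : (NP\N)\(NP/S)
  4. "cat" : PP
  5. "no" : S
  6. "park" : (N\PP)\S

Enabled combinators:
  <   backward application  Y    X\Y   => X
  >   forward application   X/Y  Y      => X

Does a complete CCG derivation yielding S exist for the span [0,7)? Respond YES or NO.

[0,7] S   >
  [0,4] S/N   >
    [0,1] "song" : (S/N)/(NP/PP)
    [1,4] NP/PP   >
      [1,2] "under" : (NP/PP)/(NP\N)
      [2,4] NP\N   <
        [2,3] "city" : NP/S
        [3,4] "that" : (NP\N)\(NP/S)
  [4,7] N   <
    [4,5] "cat" : PP
    [5,7] N\PP   <
      [5,6] "no" : S
      [6,7] "park" : (N\PP)\S

YES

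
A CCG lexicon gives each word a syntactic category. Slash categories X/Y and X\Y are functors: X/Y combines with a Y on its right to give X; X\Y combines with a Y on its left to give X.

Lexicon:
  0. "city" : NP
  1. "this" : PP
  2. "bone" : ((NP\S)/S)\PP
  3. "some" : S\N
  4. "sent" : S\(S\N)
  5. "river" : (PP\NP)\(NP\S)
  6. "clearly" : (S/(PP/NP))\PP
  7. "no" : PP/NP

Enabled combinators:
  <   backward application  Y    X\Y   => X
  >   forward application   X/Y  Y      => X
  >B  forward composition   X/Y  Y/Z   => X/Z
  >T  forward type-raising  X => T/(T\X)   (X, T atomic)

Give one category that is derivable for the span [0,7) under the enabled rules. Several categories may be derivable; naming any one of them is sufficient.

S/(PP/NP)

[0,8] S   >
  [0,7] S/(PP/NP)   <
    [0,6] PP   <
      [0,1] "city" : NP
      [1,6] PP\NP   <
        [1,5] NP\S   >
          [1,3] (NP\S)/S   <
            [1,2] "this" : PP
            [2,3] "bone" : ((NP\S)/S)\PP
          [3,5] S   <
            [3,4] "some" : S\N
            [4,5] "sent" : S\(S\N)
        [5,6] "river" : (PP\NP)\(NP\S)
    [6,7] "clearly" : (S/(PP/NP))\PP
  [7,8] "no" : PP/NP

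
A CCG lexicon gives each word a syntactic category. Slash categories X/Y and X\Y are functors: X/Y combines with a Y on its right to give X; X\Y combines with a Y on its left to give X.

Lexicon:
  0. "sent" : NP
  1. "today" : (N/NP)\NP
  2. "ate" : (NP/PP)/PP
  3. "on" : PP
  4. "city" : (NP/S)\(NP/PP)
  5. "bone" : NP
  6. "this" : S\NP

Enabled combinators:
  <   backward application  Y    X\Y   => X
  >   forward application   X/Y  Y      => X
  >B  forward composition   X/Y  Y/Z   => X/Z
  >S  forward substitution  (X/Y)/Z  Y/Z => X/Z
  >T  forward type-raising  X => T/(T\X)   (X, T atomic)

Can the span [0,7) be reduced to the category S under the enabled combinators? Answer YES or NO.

NO

NP (N/NP)\NP (NP/PP)/PP PP (NP/S)\(NP/PP) NP S\NP
CKY chart[0,7] = {N, N/(NP\NP), N/(N\N), N/(S\S), NP/(NP\N), PP/(PP\N), S/(S\N)}; S ∉ chart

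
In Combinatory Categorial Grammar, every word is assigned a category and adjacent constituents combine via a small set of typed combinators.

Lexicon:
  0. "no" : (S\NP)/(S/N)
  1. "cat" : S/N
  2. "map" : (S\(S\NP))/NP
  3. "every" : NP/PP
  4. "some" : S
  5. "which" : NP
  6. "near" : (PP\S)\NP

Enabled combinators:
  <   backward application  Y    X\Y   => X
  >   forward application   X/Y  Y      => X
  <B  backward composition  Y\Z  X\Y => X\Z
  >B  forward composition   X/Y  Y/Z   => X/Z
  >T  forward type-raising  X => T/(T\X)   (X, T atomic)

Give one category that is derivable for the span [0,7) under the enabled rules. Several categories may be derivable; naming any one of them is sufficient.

S

[0,7] S   <
  [0,2] S\NP   >
    [0,1] "no" : (S\NP)/(S/N)
    [1,2] "cat" : S/N
  [2,7] S\(S\NP)   >
    [2,3] "map" : (S\(S\NP))/NP
    [3,7] NP   >
      [3,4] "every" : NP/PP
      [4,7] PP   <
        [4,5] "some" : S
        [5,7] PP\S   <
          [5,6] "which" : NP
          [6,7] "near" : (PP\S)\NP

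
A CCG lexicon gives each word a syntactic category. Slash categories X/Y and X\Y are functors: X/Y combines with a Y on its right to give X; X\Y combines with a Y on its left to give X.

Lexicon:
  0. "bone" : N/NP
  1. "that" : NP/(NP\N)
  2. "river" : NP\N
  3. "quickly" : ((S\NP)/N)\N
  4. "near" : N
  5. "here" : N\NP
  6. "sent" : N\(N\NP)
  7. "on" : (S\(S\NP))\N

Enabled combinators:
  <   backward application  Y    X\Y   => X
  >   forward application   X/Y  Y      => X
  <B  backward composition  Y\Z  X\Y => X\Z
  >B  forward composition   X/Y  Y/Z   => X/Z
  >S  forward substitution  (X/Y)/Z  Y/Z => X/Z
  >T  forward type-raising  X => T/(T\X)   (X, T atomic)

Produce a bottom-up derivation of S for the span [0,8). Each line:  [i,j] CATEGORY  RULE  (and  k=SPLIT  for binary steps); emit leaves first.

[0,1] N/NP  lex  "bone"
[1,2] NP/(NP\N)  lex  "that"
[2,3] NP\N  lex  "river"
[1,3] NP  >  k=2
[0,3] N  >  k=1
[3,4] ((S\NP)/N)\N  lex  "quickly"
[0,4] (S\NP)/N  <  k=3
[4,5] N  lex  "near"
[0,5] S\NP  >  k=4
[5,6] N\NP  lex  "here"
[6,7] N\(N\NP)  lex  "sent"
[5,7] N  <  k=6
[7,8] (S\(S\NP))\N  lex  "on"
[5,8] S\(S\NP)  <  k=7
[0,8] S  <  k=5

[0,8] S   <
  [0,5] S\NP   >
    [0,4] (S\NP)/N   <
      [0,3] N   >
        [0,1] "bone" : N/NP
        [1,3] NP   >
          [1,2] "that" : NP/(NP\N)
          [2,3] "river" : NP\N
      [3,4] "quickly" : ((S\NP)/N)\N
    [4,5] "near" : N
  [5,8] S\(S\NP)   <
    [5,7] N   <
      [5,6] "here" : N\NP
      [6,7] "sent" : N\(N\NP)
    [7,8] "on" : (S\(S\NP))\N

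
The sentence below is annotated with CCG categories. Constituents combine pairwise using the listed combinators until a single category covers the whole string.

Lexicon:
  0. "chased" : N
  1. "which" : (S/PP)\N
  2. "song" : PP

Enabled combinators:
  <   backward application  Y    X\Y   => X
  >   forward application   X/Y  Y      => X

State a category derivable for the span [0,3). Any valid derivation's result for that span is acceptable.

[0,3] S   >
  [0,2] S/PP   <
    [0,1] "chased" : N
    [1,2] "which" : (S/PP)\N
  [2,3] "song" : PP

S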